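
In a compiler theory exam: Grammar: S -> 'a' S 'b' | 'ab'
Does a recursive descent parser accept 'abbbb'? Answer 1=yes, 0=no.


Grammar accepts strings of the form a^n b^n (n >= 1)
Word: 'abbbb'
Counting: 1 a's and 4 b's
Check: 1 == 4? No
Mismatch: a-count != b-count
Rejected

0


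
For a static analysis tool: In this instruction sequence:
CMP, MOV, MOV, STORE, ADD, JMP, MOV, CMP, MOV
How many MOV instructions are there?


Scanning instruction sequence for MOV:
  Position 1: CMP
  Position 2: MOV <- MATCH
  Position 3: MOV <- MATCH
  Position 4: STORE
  Position 5: ADD
  Position 6: JMP
  Position 7: MOV <- MATCH
  Position 8: CMP
  Position 9: MOV <- MATCH
Matches at positions: [2, 3, 7, 9]
Total MOV count: 4

4


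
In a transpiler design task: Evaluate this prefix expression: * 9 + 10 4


Parsing prefix expression: * 9 + 10 4
Step 1: Innermost operation '+ 10 4'
  10 + 4 = 14
Step 2: Outer operation '* 9 [14]'
  9 * 14 = 126

126


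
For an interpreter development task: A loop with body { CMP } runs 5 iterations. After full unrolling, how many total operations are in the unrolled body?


Loop body operations: CMP (1 op per iteration)
Unrolling 5 iterations:
  Iteration 1: CMP (1 ops)
  Iteration 2: CMP (1 ops)
  Iteration 3: CMP (1 ops)
  Iteration 4: CMP (1 ops)
  Iteration 5: CMP (1 ops)
Total: 5 iterations * 1 ops/iter = 5 operations

5


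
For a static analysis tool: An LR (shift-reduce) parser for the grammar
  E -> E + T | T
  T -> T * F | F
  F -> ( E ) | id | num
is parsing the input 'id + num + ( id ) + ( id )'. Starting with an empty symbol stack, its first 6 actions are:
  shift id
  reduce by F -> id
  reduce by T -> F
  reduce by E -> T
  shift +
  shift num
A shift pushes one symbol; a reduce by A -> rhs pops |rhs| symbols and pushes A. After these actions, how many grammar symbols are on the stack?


Tracking the symbol stack through each action:
  Action 1: shift 'id' : push -> stack = [id] (size 1)
  Action 2: reduce by F -> id : pop 1, push F -> stack = [F] (size 1)
  Action 3: reduce by T -> F : pop 1, push T -> stack = [T] (size 1)
  Action 4: reduce by E -> T : pop 1, push E -> stack = [E] (size 1)
  Action 5: shift '+' : push -> stack = [E, +] (size 2)
  Action 6: shift 'num' : push -> stack = [E, +, num] (size 3)
Final stack size: 3

3


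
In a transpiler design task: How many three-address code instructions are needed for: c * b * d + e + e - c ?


Expression: c * b * d + e + e - c
Generating three-address code (respecting * over +/- precedence):
  Instruction 1: t1 = c * b
  Instruction 2: t2 = t1 * d
  Instruction 3: t3 = t2 + e
  Instruction 4: t4 = t3 + e
  Instruction 5: t5 = t4 - c
Total instructions: 5

5


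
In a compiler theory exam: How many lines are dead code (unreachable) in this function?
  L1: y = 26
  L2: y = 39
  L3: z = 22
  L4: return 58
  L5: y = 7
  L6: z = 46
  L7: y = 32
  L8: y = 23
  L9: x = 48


Analyzing control flow:
  L1: reachable (before return)
  L2: reachable (before return)
  L3: reachable (before return)
  L4: reachable (return statement)
  L5: DEAD (after return at L4)
  L6: DEAD (after return at L4)
  L7: DEAD (after return at L4)
  L8: DEAD (after return at L4)
  L9: DEAD (after return at L4)
Return at L4, total lines = 9
Dead lines: L5 through L9
Count: 5

5


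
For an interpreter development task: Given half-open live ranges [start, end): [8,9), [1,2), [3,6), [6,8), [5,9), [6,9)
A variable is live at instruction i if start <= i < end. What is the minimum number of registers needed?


Live ranges:
  Var0: [8, 9)
  Var1: [1, 2)
  Var2: [3, 6)
  Var3: [6, 8)
  Var4: [5, 9)
  Var5: [6, 9)
Sweep-line events (position, delta, active):
  pos=1 start -> active=1
  pos=2 end -> active=0
  pos=3 start -> active=1
  pos=5 start -> active=2
  pos=6 end -> active=1
  pos=6 start -> active=2
  pos=6 start -> active=3
  pos=8 end -> active=2
  pos=8 start -> active=3
  pos=9 end -> active=2
  pos=9 end -> active=1
  pos=9 end -> active=0
Maximum simultaneous active: 3
Minimum registers needed: 3

3


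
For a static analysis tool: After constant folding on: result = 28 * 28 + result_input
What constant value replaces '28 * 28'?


Identifying constant sub-expression:
  Original: result = 28 * 28 + result_input
  28 and 28 are both compile-time constants
  Evaluating: 28 * 28 = 784
  After folding: result = 784 + result_input

784


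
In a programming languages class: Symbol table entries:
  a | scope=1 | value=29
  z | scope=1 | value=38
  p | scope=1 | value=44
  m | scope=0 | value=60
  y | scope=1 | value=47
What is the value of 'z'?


Searching symbol table for 'z':
  a | scope=1 | value=29
  z | scope=1 | value=38 <- MATCH
  p | scope=1 | value=44
  m | scope=0 | value=60
  y | scope=1 | value=47
Found 'z' at scope 1 with value 38

38


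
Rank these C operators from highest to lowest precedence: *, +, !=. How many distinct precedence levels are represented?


Looking up precedence for each operator:
  * -> precedence 6
  + -> precedence 5
  != -> precedence 3
Sorted highest to lowest: *, +, !=
Distinct precedence values: [6, 5, 3]
Number of distinct levels: 3

3


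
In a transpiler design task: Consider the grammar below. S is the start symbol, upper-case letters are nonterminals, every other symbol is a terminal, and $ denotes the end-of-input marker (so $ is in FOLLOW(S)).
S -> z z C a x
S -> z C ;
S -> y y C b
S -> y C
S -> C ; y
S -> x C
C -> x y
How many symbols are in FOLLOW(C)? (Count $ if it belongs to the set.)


S is the start symbol and does not occur in any rule body, so FOLLOW(S) = {$}.
Examining every occurrence of C in a rule body:
  S -> z z C a x : C is followed by terminal 'a' -> add 'a'
  S -> z C ; : C is followed by terminal ';' -> add ';'
  S -> y y C b : C is followed by terminal 'b' -> add 'b'
  S -> y C : C is at the right end -> add FOLLOW(S) = {$}
  S -> C ; y : C is followed by terminal ';' -> add ';' (already in the set)
  S -> x C : C is at the right end -> add FOLLOW(S) = {$} (already in the set)
  C -> x y : C does not occur in the body -> contributes nothing
FOLLOW(C) = {;, a, b, $}
Count: 4

4


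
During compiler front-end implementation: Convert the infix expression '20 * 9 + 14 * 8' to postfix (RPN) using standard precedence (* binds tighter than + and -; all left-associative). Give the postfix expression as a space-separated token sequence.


Applying the shunting-yard algorithm:
  Operand 20 -> output
  Push '*' onto operator stack -> op-stack: [*]
  Operand 9 -> output
  See '+' (prec 1); top '*' (prec 2) >= it -> pop '*' to output
  Push '+' onto operator stack -> op-stack: [+]
  Operand 14 -> output
  Push '*' onto operator stack -> op-stack: [+, *]
  Operand 8 -> output
  End of input: pop '*' to output
  End of input: pop '+' to output
Postfix result: 20 9 * 14 8 * +

20 9 * 14 8 * +


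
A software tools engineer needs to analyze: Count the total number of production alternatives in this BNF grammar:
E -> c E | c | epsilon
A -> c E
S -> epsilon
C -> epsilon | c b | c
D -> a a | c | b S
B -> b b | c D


Counting alternatives per rule:
  E: 3 alternative(s)
  A: 1 alternative(s)
  S: 1 alternative(s)
  C: 3 alternative(s)
  D: 3 alternative(s)
  B: 2 alternative(s)
Sum: 3 + 1 + 1 + 3 + 3 + 2 = 13

13


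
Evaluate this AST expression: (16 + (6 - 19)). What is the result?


Expression: (16 + (6 - 19))
Evaluating step by step:
  6 - 19 = -13
  16 + -13 = 3
Result: 3

3


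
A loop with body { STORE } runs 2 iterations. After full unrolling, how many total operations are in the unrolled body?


Loop body operations: STORE (1 op per iteration)
Unrolling 2 iterations:
  Iteration 1: STORE (1 ops)
  Iteration 2: STORE (1 ops)
Total: 2 iterations * 1 ops/iter = 2 operations

2


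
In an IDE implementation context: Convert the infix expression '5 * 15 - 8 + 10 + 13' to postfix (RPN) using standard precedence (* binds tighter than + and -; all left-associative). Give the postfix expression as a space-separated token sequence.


Applying the shunting-yard algorithm:
  Operand 5 -> output
  Push '*' onto operator stack -> op-stack: [*]
  Operand 15 -> output
  See '-' (prec 1); top '*' (prec 2) >= it -> pop '*' to output
  Push '-' onto operator stack -> op-stack: [-]
  Operand 8 -> output
  See '+' (prec 1); top '-' (prec 1) >= it -> pop '-' to output
  Push '+' onto operator stack -> op-stack: [+]
  Operand 10 -> output
  See '+' (prec 1); top '+' (prec 1) >= it -> pop '+' to output
  Push '+' onto operator stack -> op-stack: [+]
  Operand 13 -> output
  End of input: pop '+' to output
Postfix result: 5 15 * 8 - 10 + 13 +

5 15 * 8 - 10 + 13 +


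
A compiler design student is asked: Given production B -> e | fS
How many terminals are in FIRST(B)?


Production: B -> e | fS
Examining each alternative for leading terminals:
  B -> e : first terminal = 'e'
  B -> fS : first terminal = 'f'
FIRST(B) = {e, f}
Count: 2

2


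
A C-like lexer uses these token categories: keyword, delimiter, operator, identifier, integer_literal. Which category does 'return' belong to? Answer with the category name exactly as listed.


Token: 'return'
Checking categories:
  identifier: no
  integer_literal: no
  operator: no
  keyword: YES
  delimiter: no
Category: keyword

keyword


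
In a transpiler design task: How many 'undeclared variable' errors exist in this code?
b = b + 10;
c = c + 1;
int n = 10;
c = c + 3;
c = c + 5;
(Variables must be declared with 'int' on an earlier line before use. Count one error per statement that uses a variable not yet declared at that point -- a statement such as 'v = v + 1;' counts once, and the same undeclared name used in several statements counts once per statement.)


Scanning code line by line:
  Line 1: use 'b' -> ERROR (undeclared)
  Line 2: use 'c' -> ERROR (undeclared)
  Line 3: declare 'n' -> declared = ['n']
  Line 4: use 'c' -> ERROR (undeclared)
  Line 5: use 'c' -> ERROR (undeclared)
Total undeclared variable errors: 4

4


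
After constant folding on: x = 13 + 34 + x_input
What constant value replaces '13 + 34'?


Identifying constant sub-expression:
  Original: x = 13 + 34 + x_input
  13 and 34 are both compile-time constants
  Evaluating: 13 + 34 = 47
  After folding: x = 47 + x_input

47


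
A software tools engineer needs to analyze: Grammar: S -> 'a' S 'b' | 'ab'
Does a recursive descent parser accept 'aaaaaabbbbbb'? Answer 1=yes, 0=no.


Grammar accepts strings of the form a^n b^n (n >= 1)
Word: 'aaaaaabbbbbb'
Counting: 6 a's and 6 b's
Check: 6 == 6? Yes
Derivation (S -> aSb applied 5 time(s), then S -> ab): S => aSb => aaSbb => aaaSbbb => aaaaSbbbb => aaaaaSbbbbb => aaaaaabbbbbb
Accepted

1


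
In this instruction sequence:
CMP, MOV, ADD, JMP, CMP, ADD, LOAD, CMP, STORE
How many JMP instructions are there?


Scanning instruction sequence for JMP:
  Position 1: CMP
  Position 2: MOV
  Position 3: ADD
  Position 4: JMP <- MATCH
  Position 5: CMP
  Position 6: ADD
  Position 7: LOAD
  Position 8: CMP
  Position 9: STORE
Matches at positions: [4]
Total JMP count: 1

1


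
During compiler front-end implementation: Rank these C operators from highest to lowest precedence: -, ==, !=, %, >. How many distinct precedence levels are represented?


Looking up precedence for each operator:
  - -> precedence 5
  == -> precedence 3
  != -> precedence 3
  % -> precedence 6
  > -> precedence 4
Sorted highest to lowest: %, -, >, ==, !=
Distinct precedence values: [6, 5, 4, 3]
Number of distinct levels: 4

4


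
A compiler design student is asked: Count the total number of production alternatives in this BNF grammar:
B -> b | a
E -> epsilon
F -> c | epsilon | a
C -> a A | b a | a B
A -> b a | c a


Counting alternatives per rule:
  B: 2 alternative(s)
  E: 1 alternative(s)
  F: 3 alternative(s)
  C: 3 alternative(s)
  A: 2 alternative(s)
Sum: 2 + 1 + 3 + 3 + 2 = 11

11


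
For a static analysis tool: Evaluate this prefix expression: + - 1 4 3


Parsing prefix expression: + - 1 4 3
Step 1: Innermost operation '- 1 4'
  1 - 4 = -3
Step 2: Outer operation '+ [-3] 3'
  -3 + 3 = 0

0


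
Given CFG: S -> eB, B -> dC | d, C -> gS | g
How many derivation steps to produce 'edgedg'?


Grammar: S -> eB, B -> dC | d, C -> gS | g
Deriving 'edgedg':
Step 1: S -> eB => eB
Step 2: B -> dC => edC
Step 3: C -> gS => edgS
Step 4: S -> eB => edgeB
Step 5: B -> dC => edgedC
Step 6: C -> g => edgedg
Total derivation steps: 6

6


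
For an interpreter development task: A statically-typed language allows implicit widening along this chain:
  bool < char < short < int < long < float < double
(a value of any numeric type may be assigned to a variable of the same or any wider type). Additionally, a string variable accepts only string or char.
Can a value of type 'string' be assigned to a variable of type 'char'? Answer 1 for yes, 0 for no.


Target variable type: char
Source value type: string
Rule: string cannot widen to any numeric type
Result: 0

0


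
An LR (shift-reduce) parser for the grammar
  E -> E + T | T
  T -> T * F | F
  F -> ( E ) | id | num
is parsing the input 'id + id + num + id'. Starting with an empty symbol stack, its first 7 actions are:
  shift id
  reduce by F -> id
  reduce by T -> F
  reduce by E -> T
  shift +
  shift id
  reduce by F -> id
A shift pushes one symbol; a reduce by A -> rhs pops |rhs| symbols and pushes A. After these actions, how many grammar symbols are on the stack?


Tracking the symbol stack through each action:
  Action 1: shift 'id' : push -> stack = [id] (size 1)
  Action 2: reduce by F -> id : pop 1, push F -> stack = [F] (size 1)
  Action 3: reduce by T -> F : pop 1, push T -> stack = [T] (size 1)
  Action 4: reduce by E -> T : pop 1, push E -> stack = [E] (size 1)
  Action 5: shift '+' : push -> stack = [E, +] (size 2)
  Action 6: shift 'id' : push -> stack = [E, +, id] (size 3)
  Action 7: reduce by F -> id : pop 1, push F -> stack = [E, +, F] (size 3)
Final stack size: 3

3


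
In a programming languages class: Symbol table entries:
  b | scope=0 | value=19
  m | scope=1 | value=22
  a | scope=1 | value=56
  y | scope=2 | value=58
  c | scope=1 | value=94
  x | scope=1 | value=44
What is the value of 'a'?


Searching symbol table for 'a':
  b | scope=0 | value=19
  m | scope=1 | value=22
  a | scope=1 | value=56 <- MATCH
  y | scope=2 | value=58
  c | scope=1 | value=94
  x | scope=1 | value=44
Found 'a' at scope 1 with value 56

56


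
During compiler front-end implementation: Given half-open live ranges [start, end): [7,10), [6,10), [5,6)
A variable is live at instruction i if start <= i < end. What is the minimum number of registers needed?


Live ranges:
  Var0: [7, 10)
  Var1: [6, 10)
  Var2: [5, 6)
Sweep-line events (position, delta, active):
  pos=5 start -> active=1
  pos=6 end -> active=0
  pos=6 start -> active=1
  pos=7 start -> active=2
  pos=10 end -> active=1
  pos=10 end -> active=0
Maximum simultaneous active: 2
Minimum registers needed: 2

2


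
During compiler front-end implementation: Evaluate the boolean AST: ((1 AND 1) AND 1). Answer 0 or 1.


Step 1: Evaluate inner node
  1 AND 1 = 1
Step 2: Evaluate root node
  1 AND 1 = 1

1


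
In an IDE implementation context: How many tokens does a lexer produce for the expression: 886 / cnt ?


Scanning '886 / cnt'
Token 1: '886' -> integer_literal
Token 2: '/' -> operator
Token 3: 'cnt' -> identifier
Total tokens: 3

3


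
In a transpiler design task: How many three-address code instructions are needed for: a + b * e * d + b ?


Expression: a + b * e * d + b
Generating three-address code (respecting * over +/- precedence):
  Instruction 1: t1 = b * e
  Instruction 2: t2 = t1 * d
  Instruction 3: t3 = a + t2
  Instruction 4: t4 = t3 + b
Total instructions: 4

4


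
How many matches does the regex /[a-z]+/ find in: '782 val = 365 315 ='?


Pattern: /[a-z]+/ (identifiers)
Input: '782 val = 365 315 ='
Scanning for matches:
  Match 1: 'val'
Total matches: 1

1


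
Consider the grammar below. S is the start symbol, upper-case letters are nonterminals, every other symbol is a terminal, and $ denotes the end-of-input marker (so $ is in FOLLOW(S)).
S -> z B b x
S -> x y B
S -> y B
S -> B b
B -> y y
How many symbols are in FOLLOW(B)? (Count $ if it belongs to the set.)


S is the start symbol and does not occur in any rule body, so FOLLOW(S) = {$}.
Examining every occurrence of B in a rule body:
  S -> z B b x : B is followed by terminal 'b' -> add 'b'
  S -> x y B : B is at the right end -> add FOLLOW(S) = {$}
  S -> y B : B is at the right end -> add FOLLOW(S) = {$} (already in the set)
  S -> B b : B is followed by terminal 'b' -> add 'b' (already in the set)
  B -> y y : B does not occur in the body -> contributes nothing
FOLLOW(B) = {b, $}
Count: 2

2


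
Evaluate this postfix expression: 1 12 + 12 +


Processing tokens left to right:
Push 1, Push 12
Pop 1 and 12, compute 1 + 12 = 13, push 13
Push 12
Pop 13 and 12, compute 13 + 12 = 25, push 25
Stack result: 25

25


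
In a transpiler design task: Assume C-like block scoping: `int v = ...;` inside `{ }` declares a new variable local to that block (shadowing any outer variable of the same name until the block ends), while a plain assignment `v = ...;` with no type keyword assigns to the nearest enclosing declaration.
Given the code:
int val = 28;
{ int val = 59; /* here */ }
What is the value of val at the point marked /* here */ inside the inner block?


Analyzing scoping rules:
Outer scope: declares val = 28
Inner block: 'int val = 59;' declares a NEW val that shadows the outer one
Inside the block the inner declaration is in scope -> 59
Result: 59

59


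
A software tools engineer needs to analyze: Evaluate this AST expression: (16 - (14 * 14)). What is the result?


Expression: (16 - (14 * 14))
Evaluating step by step:
  14 * 14 = 196
  16 - 196 = -180
Result: -180

-180


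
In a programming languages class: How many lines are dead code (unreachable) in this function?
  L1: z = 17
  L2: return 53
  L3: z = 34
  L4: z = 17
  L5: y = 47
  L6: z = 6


Analyzing control flow:
  L1: reachable (before return)
  L2: reachable (return statement)
  L3: DEAD (after return at L2)
  L4: DEAD (after return at L2)
  L5: DEAD (after return at L2)
  L6: DEAD (after return at L2)
Return at L2, total lines = 6
Dead lines: L3 through L6
Count: 4

4


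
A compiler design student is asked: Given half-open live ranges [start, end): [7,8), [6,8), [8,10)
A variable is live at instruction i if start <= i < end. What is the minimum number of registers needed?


Live ranges:
  Var0: [7, 8)
  Var1: [6, 8)
  Var2: [8, 10)
Sweep-line events (position, delta, active):
  pos=6 start -> active=1
  pos=7 start -> active=2
  pos=8 end -> active=1
  pos=8 end -> active=0
  pos=8 start -> active=1
  pos=10 end -> active=0
Maximum simultaneous active: 2
Minimum registers needed: 2

2


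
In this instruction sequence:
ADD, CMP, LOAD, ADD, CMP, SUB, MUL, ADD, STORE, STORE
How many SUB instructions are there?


Scanning instruction sequence for SUB:
  Position 1: ADD
  Position 2: CMP
  Position 3: LOAD
  Position 4: ADD
  Position 5: CMP
  Position 6: SUB <- MATCH
  Position 7: MUL
  Position 8: ADD
  Position 9: STORE
  Position 10: STORE
Matches at positions: [6]
Total SUB count: 1

1


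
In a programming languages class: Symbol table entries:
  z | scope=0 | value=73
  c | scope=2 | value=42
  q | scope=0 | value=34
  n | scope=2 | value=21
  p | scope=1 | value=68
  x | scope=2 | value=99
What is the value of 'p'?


Searching symbol table for 'p':
  z | scope=0 | value=73
  c | scope=2 | value=42
  q | scope=0 | value=34
  n | scope=2 | value=21
  p | scope=1 | value=68 <- MATCH
  x | scope=2 | value=99
Found 'p' at scope 1 with value 68

68


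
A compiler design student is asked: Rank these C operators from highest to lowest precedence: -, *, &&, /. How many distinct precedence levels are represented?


Looking up precedence for each operator:
  - -> precedence 5
  * -> precedence 6
  && -> precedence 2
  / -> precedence 6
Sorted highest to lowest: *, /, -, &&
Distinct precedence values: [6, 5, 2]
Number of distinct levels: 3

3


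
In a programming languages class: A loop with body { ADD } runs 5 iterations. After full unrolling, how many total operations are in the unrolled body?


Loop body operations: ADD (1 op per iteration)
Unrolling 5 iterations:
  Iteration 1: ADD (1 ops)
  Iteration 2: ADD (1 ops)
  Iteration 3: ADD (1 ops)
  Iteration 4: ADD (1 ops)
  Iteration 5: ADD (1 ops)
Total: 5 iterations * 1 ops/iter = 5 operations

5


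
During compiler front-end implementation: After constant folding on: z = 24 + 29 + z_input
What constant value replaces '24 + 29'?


Identifying constant sub-expression:
  Original: z = 24 + 29 + z_input
  24 and 29 are both compile-time constants
  Evaluating: 24 + 29 = 53
  After folding: z = 53 + z_input

53


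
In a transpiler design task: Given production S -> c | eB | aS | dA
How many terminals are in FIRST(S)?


Production: S -> c | eB | aS | dA
Examining each alternative for leading terminals:
  S -> c : first terminal = 'c'
  S -> eB : first terminal = 'e'
  S -> aS : first terminal = 'a'
  S -> dA : first terminal = 'd'
FIRST(S) = {a, c, d, e}
Count: 4

4


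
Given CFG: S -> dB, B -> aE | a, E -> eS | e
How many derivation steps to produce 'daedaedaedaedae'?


Grammar: S -> dB, B -> aE | a, E -> eS | e
Deriving 'daedaedaedaedae':
Step 1: S -> dB => dB
Step 2: B -> aE => daE
Step 3: E -> eS => daeS
Step 4: S -> dB => daedB
Step 5: B -> aE => daedaE
Step 6: E -> eS => daedaeS
Step 7: S -> dB => daedaedB
Step 8: B -> aE => daedaedaE
Step 9: E -> eS => daedaedaeS
Step 10: S -> dB => daedaedaedB
Step 11: B -> aE => daedaedaedaE
Step 12: E -> eS => daedaedaedaeS
Step 13: S -> dB => daedaedaedaedB
Step 14: B -> aE => daedaedaedaedaE
Step 15: E -> e => daedaedaedaedae
Total derivation steps: 15

15


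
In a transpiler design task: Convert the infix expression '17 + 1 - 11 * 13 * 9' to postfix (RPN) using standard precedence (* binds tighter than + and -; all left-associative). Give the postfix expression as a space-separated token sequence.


Applying the shunting-yard algorithm:
  Operand 17 -> output
  Push '+' onto operator stack -> op-stack: [+]
  Operand 1 -> output
  See '-' (prec 1); top '+' (prec 1) >= it -> pop '+' to output
  Push '-' onto operator stack -> op-stack: [-]
  Operand 11 -> output
  Push '*' onto operator stack -> op-stack: [-, *]
  Operand 13 -> output
  See '*' (prec 2); top '*' (prec 2) >= it -> pop '*' to output
  Push '*' onto operator stack -> op-stack: [-, *]
  Operand 9 -> output
  End of input: pop '*' to output
  End of input: pop '-' to output
Postfix result: 17 1 + 11 13 * 9 * -

17 1 + 11 13 * 9 * -


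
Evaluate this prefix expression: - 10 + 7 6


Parsing prefix expression: - 10 + 7 6
Step 1: Innermost operation '+ 7 6'
  7 + 6 = 13
Step 2: Outer operation '- 10 [13]'
  10 - 13 = -3

-3


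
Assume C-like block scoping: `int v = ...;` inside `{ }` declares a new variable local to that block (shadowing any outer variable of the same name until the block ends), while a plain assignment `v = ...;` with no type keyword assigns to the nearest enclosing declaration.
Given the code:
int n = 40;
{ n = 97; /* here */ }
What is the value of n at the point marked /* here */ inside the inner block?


Analyzing scoping rules:
Outer scope: declares n = 40
Inner block: 'n = 97;' has no type keyword, so it is an assignment to the outer n (no shadowing)
Inside the block, after the assignment -> 97
Result: 97

97


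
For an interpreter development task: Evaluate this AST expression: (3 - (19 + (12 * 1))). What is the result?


Expression: (3 - (19 + (12 * 1)))
Evaluating step by step:
  12 * 1 = 12
  19 + 12 = 31
  3 - 31 = -28
Result: -28

-28


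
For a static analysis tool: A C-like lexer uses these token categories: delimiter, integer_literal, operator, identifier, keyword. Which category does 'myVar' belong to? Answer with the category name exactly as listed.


Token: 'myVar'
Checking categories:
  identifier: YES
  integer_literal: no
  operator: no
  keyword: no
  delimiter: no
Category: identifier

identifier


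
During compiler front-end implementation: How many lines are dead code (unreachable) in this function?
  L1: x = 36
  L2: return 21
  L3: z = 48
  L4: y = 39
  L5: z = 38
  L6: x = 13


Analyzing control flow:
  L1: reachable (before return)
  L2: reachable (return statement)
  L3: DEAD (after return at L2)
  L4: DEAD (after return at L2)
  L5: DEAD (after return at L2)
  L6: DEAD (after return at L2)
Return at L2, total lines = 6
Dead lines: L3 through L6
Count: 4

4


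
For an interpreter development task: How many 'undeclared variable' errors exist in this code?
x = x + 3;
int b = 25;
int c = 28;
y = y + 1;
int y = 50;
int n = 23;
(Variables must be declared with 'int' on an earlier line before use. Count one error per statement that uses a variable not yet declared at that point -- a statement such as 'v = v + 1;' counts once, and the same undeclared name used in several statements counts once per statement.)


Scanning code line by line:
  Line 1: use 'x' -> ERROR (undeclared)
  Line 2: declare 'b' -> declared = ['b']
  Line 3: declare 'c' -> declared = ['b', 'c']
  Line 4: use 'y' -> ERROR (undeclared)
  Line 5: declare 'y' -> declared = ['b', 'c', 'y']
  Line 6: declare 'n' -> declared = ['b', 'c', 'n', 'y']
Total undeclared variable errors: 2

2


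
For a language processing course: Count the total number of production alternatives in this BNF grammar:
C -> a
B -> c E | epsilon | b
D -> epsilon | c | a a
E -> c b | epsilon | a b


Counting alternatives per rule:
  C: 1 alternative(s)
  B: 3 alternative(s)
  D: 3 alternative(s)
  E: 3 alternative(s)
Sum: 1 + 3 + 3 + 3 = 10

10


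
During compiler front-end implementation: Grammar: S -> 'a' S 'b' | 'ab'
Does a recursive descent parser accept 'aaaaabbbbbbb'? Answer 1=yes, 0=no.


Grammar accepts strings of the form a^n b^n (n >= 1)
Word: 'aaaaabbbbbbb'
Counting: 5 a's and 7 b's
Check: 5 == 7? No
Mismatch: a-count != b-count
Rejected

0


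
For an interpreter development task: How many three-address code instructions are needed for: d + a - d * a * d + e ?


Expression: d + a - d * a * d + e
Generating three-address code (respecting * over +/- precedence):
  Instruction 1: t1 = d * a
  Instruction 2: t2 = t1 * d
  Instruction 3: t3 = d + a
  Instruction 4: t4 = t3 - t2
  Instruction 5: t5 = t4 + e
Total instructions: 5

5


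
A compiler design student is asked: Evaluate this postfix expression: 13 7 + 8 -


Processing tokens left to right:
Push 13, Push 7
Pop 13 and 7, compute 13 + 7 = 20, push 20
Push 8
Pop 20 and 8, compute 20 - 8 = 12, push 12
Stack result: 12

12


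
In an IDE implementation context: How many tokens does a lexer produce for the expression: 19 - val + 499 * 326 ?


Scanning '19 - val + 499 * 326'
Token 1: '19' -> integer_literal
Token 2: '-' -> operator
Token 3: 'val' -> identifier
Token 4: '+' -> operator
Token 5: '499' -> integer_literal
Token 6: '*' -> operator
Token 7: '326' -> integer_literal
Total tokens: 7

7


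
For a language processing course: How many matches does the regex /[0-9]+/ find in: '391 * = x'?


Pattern: /[0-9]+/ (int literals)
Input: '391 * = x'
Scanning for matches:
  Match 1: '391'
Total matches: 1

1


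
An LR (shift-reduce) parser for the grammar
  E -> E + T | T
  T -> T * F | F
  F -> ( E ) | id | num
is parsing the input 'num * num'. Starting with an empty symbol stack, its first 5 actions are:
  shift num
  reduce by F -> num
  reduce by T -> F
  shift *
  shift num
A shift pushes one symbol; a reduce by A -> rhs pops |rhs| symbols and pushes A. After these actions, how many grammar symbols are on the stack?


Tracking the symbol stack through each action:
  Action 1: shift 'num' : push -> stack = [num] (size 1)
  Action 2: reduce by F -> num : pop 1, push F -> stack = [F] (size 1)
  Action 3: reduce by T -> F : pop 1, push T -> stack = [T] (size 1)
  Action 4: shift '*' : push -> stack = [T, *] (size 2)
  Action 5: shift 'num' : push -> stack = [T, *, num] (size 3)
Final stack size: 3

3


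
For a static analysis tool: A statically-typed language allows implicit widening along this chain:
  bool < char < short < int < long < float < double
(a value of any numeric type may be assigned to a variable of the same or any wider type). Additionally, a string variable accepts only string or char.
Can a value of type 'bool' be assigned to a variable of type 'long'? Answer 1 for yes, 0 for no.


Target variable type: long
Source value type: bool
Numeric ranks: bool=0, long=4
Widening allowed iff rank(source) <= rank(target): 0 <= 4? Yes
Result: 1

1


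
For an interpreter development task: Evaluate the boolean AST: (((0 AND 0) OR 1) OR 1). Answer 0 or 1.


Step 1: Evaluate inner node
  0 AND 0 = 0
Step 2: Evaluate next node
  0 OR 1 = 1
Step 3: Evaluate root node
  1 OR 1 = 1

1


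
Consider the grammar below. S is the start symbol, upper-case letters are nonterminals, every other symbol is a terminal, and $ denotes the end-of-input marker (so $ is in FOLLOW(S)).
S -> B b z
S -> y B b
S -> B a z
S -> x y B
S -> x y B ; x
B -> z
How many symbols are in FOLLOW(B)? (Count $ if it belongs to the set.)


S is the start symbol and does not occur in any rule body, so FOLLOW(S) = {$}.
Examining every occurrence of B in a rule body:
  S -> B b z : B is followed by terminal 'b' -> add 'b'
  S -> y B b : B is followed by terminal 'b' -> add 'b' (already in the set)
  S -> B a z : B is followed by terminal 'a' -> add 'a'
  S -> x y B : B is at the right end -> add FOLLOW(S) = {$}
  S -> x y B ; x : B is followed by terminal ';' -> add ';'
  B -> z : B does not occur in the body -> contributes nothing
FOLLOW(B) = {;, a, b, $}
Count: 4

4


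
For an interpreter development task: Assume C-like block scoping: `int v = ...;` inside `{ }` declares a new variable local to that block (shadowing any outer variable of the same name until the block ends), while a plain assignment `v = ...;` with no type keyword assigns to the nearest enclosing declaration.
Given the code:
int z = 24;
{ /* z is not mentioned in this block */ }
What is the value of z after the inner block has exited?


Analyzing scoping rules:
Outer scope: declares z = 24
Inner block: z is neither redeclared nor assigned -> unchanged
After the block -> 24
Result: 24

24


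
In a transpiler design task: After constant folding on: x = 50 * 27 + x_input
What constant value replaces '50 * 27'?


Identifying constant sub-expression:
  Original: x = 50 * 27 + x_input
  50 and 27 are both compile-time constants
  Evaluating: 50 * 27 = 1350
  After folding: x = 1350 + x_input

1350


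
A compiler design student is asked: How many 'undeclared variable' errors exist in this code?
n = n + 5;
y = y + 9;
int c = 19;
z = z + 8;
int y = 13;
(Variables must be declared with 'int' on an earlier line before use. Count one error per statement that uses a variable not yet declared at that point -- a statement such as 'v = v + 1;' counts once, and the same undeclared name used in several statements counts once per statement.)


Scanning code line by line:
  Line 1: use 'n' -> ERROR (undeclared)
  Line 2: use 'y' -> ERROR (undeclared)
  Line 3: declare 'c' -> declared = ['c']
  Line 4: use 'z' -> ERROR (undeclared)
  Line 5: declare 'y' -> declared = ['c', 'y']
Total undeclared variable errors: 3

3


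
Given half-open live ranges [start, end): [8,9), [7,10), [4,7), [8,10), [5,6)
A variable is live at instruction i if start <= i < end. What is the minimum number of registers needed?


Live ranges:
  Var0: [8, 9)
  Var1: [7, 10)
  Var2: [4, 7)
  Var3: [8, 10)
  Var4: [5, 6)
Sweep-line events (position, delta, active):
  pos=4 start -> active=1
  pos=5 start -> active=2
  pos=6 end -> active=1
  pos=7 end -> active=0
  pos=7 start -> active=1
  pos=8 start -> active=2
  pos=8 start -> active=3
  pos=9 end -> active=2
  pos=10 end -> active=1
  pos=10 end -> active=0
Maximum simultaneous active: 3
Minimum registers needed: 3

3


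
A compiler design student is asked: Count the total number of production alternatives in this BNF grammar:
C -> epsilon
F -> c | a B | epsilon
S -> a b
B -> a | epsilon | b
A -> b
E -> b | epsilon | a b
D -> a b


Counting alternatives per rule:
  C: 1 alternative(s)
  F: 3 alternative(s)
  S: 1 alternative(s)
  B: 3 alternative(s)
  A: 1 alternative(s)
  E: 3 alternative(s)
  D: 1 alternative(s)
Sum: 1 + 3 + 1 + 3 + 1 + 3 + 1 = 13

13


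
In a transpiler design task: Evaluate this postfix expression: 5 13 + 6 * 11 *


Processing tokens left to right:
Push 5, Push 13
Pop 5 and 13, compute 5 + 13 = 18, push 18
Push 6
Pop 18 and 6, compute 18 * 6 = 108, push 108
Push 11
Pop 108 and 11, compute 108 * 11 = 1188, push 1188
Stack result: 1188

1188


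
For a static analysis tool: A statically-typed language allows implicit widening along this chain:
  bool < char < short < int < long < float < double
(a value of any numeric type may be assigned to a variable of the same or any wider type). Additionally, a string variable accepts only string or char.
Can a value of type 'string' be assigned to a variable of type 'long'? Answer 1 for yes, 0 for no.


Target variable type: long
Source value type: string
Rule: string cannot widen to any numeric type
Result: 0

0


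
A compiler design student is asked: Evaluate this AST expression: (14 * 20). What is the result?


Expression: (14 * 20)
Evaluating step by step:
  14 * 20 = 280
Result: 280

280


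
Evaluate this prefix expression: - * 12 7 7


Parsing prefix expression: - * 12 7 7
Step 1: Innermost operation '* 12 7'
  12 * 7 = 84
Step 2: Outer operation '- [84] 7'
  84 - 7 = 77

77


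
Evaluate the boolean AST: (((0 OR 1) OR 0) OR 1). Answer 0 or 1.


Step 1: Evaluate inner node
  0 OR 1 = 1
Step 2: Evaluate next node
  1 OR 0 = 1
Step 3: Evaluate root node
  1 OR 1 = 1

1


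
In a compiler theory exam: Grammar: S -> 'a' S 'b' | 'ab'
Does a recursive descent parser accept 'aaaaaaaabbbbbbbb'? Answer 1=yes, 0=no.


Grammar accepts strings of the form a^n b^n (n >= 1)
Word: 'aaaaaaaabbbbbbbb'
Counting: 8 a's and 8 b's
Check: 8 == 8? Yes
Derivation (S -> aSb applied 7 time(s), then S -> ab): S => aSb => aaSbb => aaaSbbb => aaaaSbbbb => aaaaaSbbbbb => aaaaaaSbbbbbb => aaaaaaaSbbbbbbb => aaaaaaaabbbbbbbb
Accepted

1


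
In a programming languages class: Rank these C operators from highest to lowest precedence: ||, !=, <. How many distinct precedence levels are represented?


Looking up precedence for each operator:
  || -> precedence 1
  != -> precedence 3
  < -> precedence 4
Sorted highest to lowest: <, !=, ||
Distinct precedence values: [4, 3, 1]
Number of distinct levels: 3

3


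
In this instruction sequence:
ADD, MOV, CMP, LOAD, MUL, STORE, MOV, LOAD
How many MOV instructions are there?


Scanning instruction sequence for MOV:
  Position 1: ADD
  Position 2: MOV <- MATCH
  Position 3: CMP
  Position 4: LOAD
  Position 5: MUL
  Position 6: STORE
  Position 7: MOV <- MATCH
  Position 8: LOAD
Matches at positions: [2, 7]
Total MOV count: 2

2


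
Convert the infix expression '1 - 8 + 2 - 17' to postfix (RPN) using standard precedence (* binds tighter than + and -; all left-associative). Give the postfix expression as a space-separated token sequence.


Applying the shunting-yard algorithm:
  Operand 1 -> output
  Push '-' onto operator stack -> op-stack: [-]
  Operand 8 -> output
  See '+' (prec 1); top '-' (prec 1) >= it -> pop '-' to output
  Push '+' onto operator stack -> op-stack: [+]
  Operand 2 -> output
  See '-' (prec 1); top '+' (prec 1) >= it -> pop '+' to output
  Push '-' onto operator stack -> op-stack: [-]
  Operand 17 -> output
  End of input: pop '-' to output
Postfix result: 1 8 - 2 + 17 -

1 8 - 2 + 17 -


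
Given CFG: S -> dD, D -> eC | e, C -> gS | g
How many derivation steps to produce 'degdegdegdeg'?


Grammar: S -> dD, D -> eC | e, C -> gS | g
Deriving 'degdegdegdeg':
Step 1: S -> dD => dD
Step 2: D -> eC => deC
Step 3: C -> gS => degS
Step 4: S -> dD => degdD
Step 5: D -> eC => degdeC
Step 6: C -> gS => degdegS
Step 7: S -> dD => degdegdD
Step 8: D -> eC => degdegdeC
Step 9: C -> gS => degdegdegS
Step 10: S -> dD => degdegdegdD
Step 11: D -> eC => degdegdegdeC
Step 12: C -> g => degdegdegdeg
Total derivation steps: 12

12


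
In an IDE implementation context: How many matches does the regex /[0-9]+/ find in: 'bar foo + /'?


Pattern: /[0-9]+/ (int literals)
Input: 'bar foo + /'
Scanning for matches:
Total matches: 0

0


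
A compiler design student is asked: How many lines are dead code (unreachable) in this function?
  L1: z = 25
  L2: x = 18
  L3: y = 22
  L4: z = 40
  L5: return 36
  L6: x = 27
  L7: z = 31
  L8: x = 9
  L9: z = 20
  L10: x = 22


Analyzing control flow:
  L1: reachable (before return)
  L2: reachable (before return)
  L3: reachable (before return)
  L4: reachable (before return)
  L5: reachable (return statement)
  L6: DEAD (after return at L5)
  L7: DEAD (after return at L5)
  L8: DEAD (after return at L5)
  L9: DEAD (after return at L5)
  L10: DEAD (after return at L5)
Return at L5, total lines = 10
Dead lines: L6 through L10
Count: 5

5


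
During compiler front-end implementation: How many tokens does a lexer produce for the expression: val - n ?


Scanning 'val - n'
Token 1: 'val' -> identifier
Token 2: '-' -> operator
Token 3: 'n' -> identifier
Total tokens: 3

3


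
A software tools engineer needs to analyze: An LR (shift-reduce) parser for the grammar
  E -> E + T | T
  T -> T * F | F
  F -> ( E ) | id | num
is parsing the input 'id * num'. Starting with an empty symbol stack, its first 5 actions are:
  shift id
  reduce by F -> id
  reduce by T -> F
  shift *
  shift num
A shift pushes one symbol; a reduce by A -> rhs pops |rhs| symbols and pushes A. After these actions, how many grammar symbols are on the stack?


Tracking the symbol stack through each action:
  Action 1: shift 'id' : push -> stack = [id] (size 1)
  Action 2: reduce by F -> id : pop 1, push F -> stack = [F] (size 1)
  Action 3: reduce by T -> F : pop 1, push T -> stack = [T] (size 1)
  Action 4: shift '*' : push -> stack = [T, *] (size 2)
  Action 5: shift 'num' : push -> stack = [T, *, num] (size 3)
Final stack size: 3

3


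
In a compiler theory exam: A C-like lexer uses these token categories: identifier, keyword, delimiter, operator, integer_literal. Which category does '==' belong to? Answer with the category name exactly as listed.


Token: '=='
Checking categories:
  identifier: no
  integer_literal: no
  operator: YES
  keyword: no
  delimiter: no
Category: operator

operator


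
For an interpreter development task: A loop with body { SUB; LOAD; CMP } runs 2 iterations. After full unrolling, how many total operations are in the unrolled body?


Loop body operations: SUB, LOAD, CMP (3 ops per iteration)
Unrolling 2 iterations:
  Iteration 1: SUB, LOAD, CMP (3 ops)
  Iteration 2: SUB, LOAD, CMP (3 ops)
Total: 2 iterations * 3 ops/iter = 6 operations

6


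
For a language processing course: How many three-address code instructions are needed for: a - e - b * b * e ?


Expression: a - e - b * b * e
Generating three-address code (respecting * over +/- precedence):
  Instruction 1: t1 = b * b
  Instruction 2: t2 = t1 * e
  Instruction 3: t3 = a - e
  Instruction 4: t4 = t3 - t2
Total instructions: 4

4


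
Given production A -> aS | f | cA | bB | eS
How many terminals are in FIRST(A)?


Production: A -> aS | f | cA | bB | eS
Examining each alternative for leading terminals:
  A -> aS : first terminal = 'a'
  A -> f : first terminal = 'f'
  A -> cA : first terminal = 'c'
  A -> bB : first terminal = 'b'
  A -> eS : first terminal = 'e'
FIRST(A) = {a, b, c, e, f}
Count: 5

5


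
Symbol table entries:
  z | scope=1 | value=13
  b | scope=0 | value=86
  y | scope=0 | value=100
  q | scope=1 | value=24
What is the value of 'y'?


Searching symbol table for 'y':
  z | scope=1 | value=13
  b | scope=0 | value=86
  y | scope=0 | value=100 <- MATCH
  q | scope=1 | value=24
Found 'y' at scope 0 with value 100

100
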